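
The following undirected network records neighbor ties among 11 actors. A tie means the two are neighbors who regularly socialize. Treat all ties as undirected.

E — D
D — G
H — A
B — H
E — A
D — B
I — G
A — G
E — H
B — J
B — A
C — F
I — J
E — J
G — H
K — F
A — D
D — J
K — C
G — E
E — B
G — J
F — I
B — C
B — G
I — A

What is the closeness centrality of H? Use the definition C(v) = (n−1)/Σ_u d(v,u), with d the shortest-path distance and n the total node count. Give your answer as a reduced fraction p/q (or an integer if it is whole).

Distances from H: A:1, B:1, C:2, D:2, E:1, F:3, G:1, I:2, J:2, K:3. Sum = 18.
n = 11, so closeness = 10/18 = 5/9.

5/9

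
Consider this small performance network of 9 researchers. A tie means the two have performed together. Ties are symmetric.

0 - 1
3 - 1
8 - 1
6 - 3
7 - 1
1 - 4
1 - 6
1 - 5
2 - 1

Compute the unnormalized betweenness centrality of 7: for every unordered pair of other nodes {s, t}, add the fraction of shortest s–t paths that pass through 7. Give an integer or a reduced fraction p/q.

0

No shortest path between any pair of other nodes passes through 7.
Summing the contributions gives betweenness(7) = 0.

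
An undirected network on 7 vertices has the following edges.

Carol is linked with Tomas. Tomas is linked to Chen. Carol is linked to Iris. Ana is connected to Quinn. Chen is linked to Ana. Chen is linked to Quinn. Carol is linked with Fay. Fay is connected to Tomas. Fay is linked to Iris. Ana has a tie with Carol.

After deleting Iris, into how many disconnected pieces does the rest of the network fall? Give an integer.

1

Iris's neighbors (Carol and Fay) remain reachable from one another through other ties, so the rest of the network stays in one piece.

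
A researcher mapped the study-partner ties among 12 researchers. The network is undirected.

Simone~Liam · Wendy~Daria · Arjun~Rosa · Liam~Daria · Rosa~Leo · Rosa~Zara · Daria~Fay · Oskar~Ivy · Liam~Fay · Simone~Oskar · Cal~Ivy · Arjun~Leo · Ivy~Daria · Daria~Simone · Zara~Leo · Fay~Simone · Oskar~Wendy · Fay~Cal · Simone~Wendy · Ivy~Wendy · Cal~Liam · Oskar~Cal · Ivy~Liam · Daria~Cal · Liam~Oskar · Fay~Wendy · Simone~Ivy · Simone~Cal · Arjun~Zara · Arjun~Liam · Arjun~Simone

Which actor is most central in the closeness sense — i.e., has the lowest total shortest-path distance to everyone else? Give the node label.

Farness (sum of distances to all others) for each node — Arjun:17, Cal:19, Daria:19, Fay:20, Ivy:19, Leo:25, Liam:15, Oskar:20, Rosa:25, Simone:14, Wendy:20, Zara:25.
The smallest farness is 14, for Simone, so Simone has the highest closeness.

Simone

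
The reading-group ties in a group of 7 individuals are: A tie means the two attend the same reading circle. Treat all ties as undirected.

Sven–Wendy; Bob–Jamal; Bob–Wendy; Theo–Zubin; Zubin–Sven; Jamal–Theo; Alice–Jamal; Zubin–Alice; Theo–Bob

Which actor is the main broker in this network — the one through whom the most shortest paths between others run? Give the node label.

Zubin

Unnormalized betweenness of each node: Alice:5/6, Bob:17/6, Jamal:2, Sven:3/2, Theo:11/6, Wendy:4/3, Zubin:11/3.
Zubin has the largest value, 11/3, making it the main broker — the node through which the most shortest paths run.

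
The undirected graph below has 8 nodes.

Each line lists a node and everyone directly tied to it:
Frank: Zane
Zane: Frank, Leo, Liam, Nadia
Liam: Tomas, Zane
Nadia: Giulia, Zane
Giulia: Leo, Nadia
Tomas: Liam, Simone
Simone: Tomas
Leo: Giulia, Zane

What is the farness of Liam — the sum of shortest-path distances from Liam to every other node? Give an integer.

Distances from Liam: Frank:2, Giulia:3, Leo:2, Nadia:2, Simone:2, Tomas:1, Zane:1.
Sum = 2 + 3 + 2 + 2 + 2 + 1 + 1 = 13.

13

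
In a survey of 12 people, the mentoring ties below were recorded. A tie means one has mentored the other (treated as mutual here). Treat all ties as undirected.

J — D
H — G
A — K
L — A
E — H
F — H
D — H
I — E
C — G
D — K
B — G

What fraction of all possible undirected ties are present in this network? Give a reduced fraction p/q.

There are 11 edges and 12 nodes, so the maximum possible is C(12,2) = 66.
Density = 11/66 = 1/6.

1/6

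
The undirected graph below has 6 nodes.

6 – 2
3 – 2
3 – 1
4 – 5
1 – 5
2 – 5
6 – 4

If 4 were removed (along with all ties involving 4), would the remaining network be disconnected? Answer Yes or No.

Even without 4, every remaining node can still reach every other (the residual graph is connected), so 4 is not a cut vertex.

No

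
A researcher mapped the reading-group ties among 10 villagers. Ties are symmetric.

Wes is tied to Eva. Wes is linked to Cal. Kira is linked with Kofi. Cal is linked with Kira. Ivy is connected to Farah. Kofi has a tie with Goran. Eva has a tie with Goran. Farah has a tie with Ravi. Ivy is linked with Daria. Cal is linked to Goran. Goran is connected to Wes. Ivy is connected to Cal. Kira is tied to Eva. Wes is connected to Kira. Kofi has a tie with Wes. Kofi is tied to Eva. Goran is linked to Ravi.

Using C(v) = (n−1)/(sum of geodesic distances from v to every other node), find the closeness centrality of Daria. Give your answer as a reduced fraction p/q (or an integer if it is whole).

9/25

Distances from Daria: Cal:2, Eva:4, Farah:2, Goran:3, Ivy:1, Kira:3, Kofi:4, Ravi:3, Wes:3. Sum = 25.
n = 10, so closeness = 9/25.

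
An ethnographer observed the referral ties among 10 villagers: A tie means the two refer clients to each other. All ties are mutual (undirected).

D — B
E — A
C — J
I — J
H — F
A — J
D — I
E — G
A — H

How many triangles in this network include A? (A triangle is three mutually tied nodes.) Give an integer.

A's neighbors are E, H, and J, but none of them are tied to each other, so no triangle contains A.

0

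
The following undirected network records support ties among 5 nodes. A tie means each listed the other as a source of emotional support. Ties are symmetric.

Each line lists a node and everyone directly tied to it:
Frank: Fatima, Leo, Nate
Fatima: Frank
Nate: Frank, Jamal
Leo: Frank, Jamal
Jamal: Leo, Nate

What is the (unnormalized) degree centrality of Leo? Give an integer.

2

Leo is directly tied to Frank and Jamal. That is 2 neighbors, so the degree of Leo is 2.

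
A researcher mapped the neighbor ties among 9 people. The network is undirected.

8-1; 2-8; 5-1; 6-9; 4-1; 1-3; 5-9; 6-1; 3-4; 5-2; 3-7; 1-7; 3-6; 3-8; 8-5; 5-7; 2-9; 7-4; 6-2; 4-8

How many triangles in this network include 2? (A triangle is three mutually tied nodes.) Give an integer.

3

2's neighbors: 5, 6, 8, and 9.
Neighbor pairs that are themselves tied: 2–5–8; 2–5–9; 2–6–9. Each forms one triangle with 2, for 3 in total.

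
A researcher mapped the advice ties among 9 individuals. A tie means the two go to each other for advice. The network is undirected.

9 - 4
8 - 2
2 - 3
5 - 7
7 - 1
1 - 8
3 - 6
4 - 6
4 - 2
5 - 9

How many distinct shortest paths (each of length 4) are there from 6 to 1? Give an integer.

2

The shortest distance is 4. The length-4 paths are: 6–4–2–8–1; 6–3–2–8–1.
That gives 2 distinct shortest paths.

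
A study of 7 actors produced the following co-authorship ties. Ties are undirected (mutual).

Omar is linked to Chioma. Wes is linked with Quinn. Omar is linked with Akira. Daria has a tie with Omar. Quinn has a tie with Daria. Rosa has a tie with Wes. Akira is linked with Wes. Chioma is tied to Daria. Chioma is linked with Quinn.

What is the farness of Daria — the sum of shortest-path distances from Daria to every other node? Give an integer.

Distances from Daria: Akira:2, Chioma:1, Omar:1, Quinn:1, Rosa:3, Wes:2.
Sum = 2 + 1 + 1 + 1 + 3 + 2 = 10.

10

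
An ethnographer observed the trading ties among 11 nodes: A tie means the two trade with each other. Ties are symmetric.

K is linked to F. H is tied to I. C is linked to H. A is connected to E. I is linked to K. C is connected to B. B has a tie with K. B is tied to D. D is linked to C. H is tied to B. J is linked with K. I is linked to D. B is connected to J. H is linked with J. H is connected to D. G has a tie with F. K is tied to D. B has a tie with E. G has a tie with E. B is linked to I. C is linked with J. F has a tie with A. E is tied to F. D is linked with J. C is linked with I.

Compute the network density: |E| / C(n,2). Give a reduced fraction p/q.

There are 25 edges and 11 nodes, so the maximum possible is C(11,2) = 55.
Density = 25/55 = 5/11.

5/11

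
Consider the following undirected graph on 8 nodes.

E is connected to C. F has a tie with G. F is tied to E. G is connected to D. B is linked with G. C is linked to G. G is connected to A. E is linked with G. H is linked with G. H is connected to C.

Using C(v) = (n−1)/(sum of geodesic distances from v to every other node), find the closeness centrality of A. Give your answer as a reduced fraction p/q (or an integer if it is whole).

7/13

Distances from A: B:2, C:2, D:2, E:2, F:2, G:1, H:2. Sum = 13.
n = 8, so closeness = 7/13.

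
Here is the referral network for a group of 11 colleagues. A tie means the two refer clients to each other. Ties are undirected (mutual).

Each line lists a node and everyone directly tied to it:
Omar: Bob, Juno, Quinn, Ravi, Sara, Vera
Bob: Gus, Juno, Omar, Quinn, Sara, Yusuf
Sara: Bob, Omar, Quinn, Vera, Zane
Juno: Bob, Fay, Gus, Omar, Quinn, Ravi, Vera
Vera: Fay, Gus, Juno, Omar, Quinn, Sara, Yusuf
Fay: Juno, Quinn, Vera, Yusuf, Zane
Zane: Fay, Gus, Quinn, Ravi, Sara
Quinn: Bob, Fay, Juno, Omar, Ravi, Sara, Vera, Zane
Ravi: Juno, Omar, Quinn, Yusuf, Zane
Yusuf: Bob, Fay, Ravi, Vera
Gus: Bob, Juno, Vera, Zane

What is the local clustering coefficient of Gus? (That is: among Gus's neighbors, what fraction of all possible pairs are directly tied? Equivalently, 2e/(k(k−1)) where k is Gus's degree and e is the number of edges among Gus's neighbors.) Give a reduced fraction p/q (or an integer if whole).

Gus's neighbors: Bob, Juno, Vera, and Zane (k = 4).
Possible neighbor pairs: C(4,2) = 6. Edges among them: Bob–Juno, Juno–Vera → e = 2.
Clustering(Gus) = 2/6 = 1/3.

1/3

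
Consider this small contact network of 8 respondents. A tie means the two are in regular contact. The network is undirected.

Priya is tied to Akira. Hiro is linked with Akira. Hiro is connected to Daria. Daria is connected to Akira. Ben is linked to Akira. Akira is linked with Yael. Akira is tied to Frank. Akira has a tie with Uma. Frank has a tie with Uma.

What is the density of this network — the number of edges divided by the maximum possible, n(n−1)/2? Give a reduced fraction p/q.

9/28

There are 9 edges and 8 nodes, so the maximum possible is C(8,2) = 28.
Density = 9/28.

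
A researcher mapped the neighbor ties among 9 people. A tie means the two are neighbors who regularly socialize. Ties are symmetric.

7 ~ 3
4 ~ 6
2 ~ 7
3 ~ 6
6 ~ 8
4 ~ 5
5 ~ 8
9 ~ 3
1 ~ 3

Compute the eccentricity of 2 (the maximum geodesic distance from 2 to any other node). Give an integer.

5

Distances from 2: 1:3, 3:2, 4:4, 5:5, 6:3, 7:1, 8:4, 9:3.
The largest is 5 (to 5), so the eccentricity of 2 is 5.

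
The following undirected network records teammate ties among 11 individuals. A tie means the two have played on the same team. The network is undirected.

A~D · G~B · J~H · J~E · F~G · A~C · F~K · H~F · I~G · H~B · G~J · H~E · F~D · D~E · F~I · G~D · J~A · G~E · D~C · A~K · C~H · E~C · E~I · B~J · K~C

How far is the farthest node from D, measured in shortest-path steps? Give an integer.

2

Distances from D: A:1, B:2, C:1, E:1, F:1, G:1, H:2, I:2, J:2, K:2.
The largest is 2 (to H, K, J, I, and B), so the eccentricity of D is 2.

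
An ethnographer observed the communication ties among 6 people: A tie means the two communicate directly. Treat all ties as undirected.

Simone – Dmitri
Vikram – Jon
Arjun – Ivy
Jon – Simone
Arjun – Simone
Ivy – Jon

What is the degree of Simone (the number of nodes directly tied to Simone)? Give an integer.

Simone is directly tied to Arjun, Dmitri, and Jon. That is 3 neighbors, so the degree of Simone is 3.

3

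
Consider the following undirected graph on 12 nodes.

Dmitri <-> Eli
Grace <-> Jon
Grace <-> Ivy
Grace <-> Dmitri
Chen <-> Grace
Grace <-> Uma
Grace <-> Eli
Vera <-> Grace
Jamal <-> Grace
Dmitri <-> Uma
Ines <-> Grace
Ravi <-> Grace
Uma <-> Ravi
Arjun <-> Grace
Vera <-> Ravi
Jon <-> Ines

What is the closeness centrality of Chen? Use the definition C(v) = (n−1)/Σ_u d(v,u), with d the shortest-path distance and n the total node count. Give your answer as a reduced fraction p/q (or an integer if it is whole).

11/21

Distances from Chen: Arjun:2, Dmitri:2, Eli:2, Grace:1, Ines:2, Ivy:2, Jamal:2, Jon:2, Ravi:2, Uma:2, Vera:2. Sum = 21.
n = 12, so closeness = 11/21.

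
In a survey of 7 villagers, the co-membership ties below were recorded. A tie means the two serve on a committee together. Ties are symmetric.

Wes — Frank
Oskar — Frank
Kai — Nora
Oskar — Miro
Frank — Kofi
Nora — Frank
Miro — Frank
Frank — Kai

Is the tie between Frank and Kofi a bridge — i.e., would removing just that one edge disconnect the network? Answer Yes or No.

Yes

Without the Frank–Kofi edge there is no alternate route between Frank and Kofi, so the network disconnects. It is a bridge.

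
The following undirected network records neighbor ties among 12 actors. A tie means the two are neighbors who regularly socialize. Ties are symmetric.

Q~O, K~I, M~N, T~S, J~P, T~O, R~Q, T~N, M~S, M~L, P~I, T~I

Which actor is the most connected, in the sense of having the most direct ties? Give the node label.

Degrees — I:3, J:1, K:1, L:1, M:3, N:2, O:2, P:2, Q:2, R:1, S:2, T:4.
The maximum is 4, attained only by T.

T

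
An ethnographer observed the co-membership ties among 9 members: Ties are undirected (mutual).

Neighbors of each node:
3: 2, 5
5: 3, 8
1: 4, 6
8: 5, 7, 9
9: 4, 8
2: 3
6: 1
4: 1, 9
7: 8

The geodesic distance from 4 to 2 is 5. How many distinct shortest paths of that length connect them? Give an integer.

1

The shortest distance is 5, and the only length-5 path is 4–9–8–5–3–2. So there is exactly 1 shortest path.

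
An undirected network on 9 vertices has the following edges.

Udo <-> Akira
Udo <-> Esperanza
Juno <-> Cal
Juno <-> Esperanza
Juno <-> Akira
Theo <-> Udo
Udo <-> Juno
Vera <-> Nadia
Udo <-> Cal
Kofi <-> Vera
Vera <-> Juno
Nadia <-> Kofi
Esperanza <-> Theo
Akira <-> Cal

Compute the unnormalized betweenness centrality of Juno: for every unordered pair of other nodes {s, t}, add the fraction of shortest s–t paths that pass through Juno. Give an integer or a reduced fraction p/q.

16

Pairs whose geodesics pass through Juno — Vera–Akira: 1; Vera–Cal: 1; Vera–Theo: 2/2; Vera–Esperanza: 1; Vera–Udo: 1; Kofi–Akira: 1; Kofi–Cal: 1; Kofi–Theo: 2/2; Kofi–Esperanza: 1; Kofi–Udo: 1; Nadia–Akira: 1; Nadia–Cal: 1; Nadia–Theo: 2/2; Nadia–Esperanza: 1 … (+3 more pairs).
All other pairs contribute 0.
Summing the contributions gives betweenness(Juno) = 16.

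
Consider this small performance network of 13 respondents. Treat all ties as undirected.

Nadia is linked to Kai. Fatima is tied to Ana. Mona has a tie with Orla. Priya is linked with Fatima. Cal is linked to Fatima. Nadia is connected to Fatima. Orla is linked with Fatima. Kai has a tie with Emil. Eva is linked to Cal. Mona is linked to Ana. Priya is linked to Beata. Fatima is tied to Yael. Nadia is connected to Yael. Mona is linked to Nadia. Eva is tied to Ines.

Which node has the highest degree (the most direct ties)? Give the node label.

Degrees — Ana:2, Beata:1, Cal:2, Emil:1, Eva:2, Fatima:6, Ines:1, Kai:2, Mona:3, Nadia:4, Orla:2, Priya:2, Yael:2.
The maximum is 6, attained only by Fatima.

Fatima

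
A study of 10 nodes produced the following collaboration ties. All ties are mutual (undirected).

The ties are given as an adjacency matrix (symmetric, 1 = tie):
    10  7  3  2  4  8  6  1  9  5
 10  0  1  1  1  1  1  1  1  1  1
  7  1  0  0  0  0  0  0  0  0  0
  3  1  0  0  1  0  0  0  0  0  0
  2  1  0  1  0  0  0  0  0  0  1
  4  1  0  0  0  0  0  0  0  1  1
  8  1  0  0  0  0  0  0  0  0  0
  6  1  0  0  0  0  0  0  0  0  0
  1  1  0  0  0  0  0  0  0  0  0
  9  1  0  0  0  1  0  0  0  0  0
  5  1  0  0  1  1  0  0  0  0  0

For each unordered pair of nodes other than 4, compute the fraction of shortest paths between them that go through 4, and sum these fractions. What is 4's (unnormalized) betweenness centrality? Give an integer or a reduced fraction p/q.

Pairs whose geodesics pass through 4 — 9–5: 1/2.
All other pairs contribute 0.
Summing the contributions gives betweenness(4) = 1/2.

1/2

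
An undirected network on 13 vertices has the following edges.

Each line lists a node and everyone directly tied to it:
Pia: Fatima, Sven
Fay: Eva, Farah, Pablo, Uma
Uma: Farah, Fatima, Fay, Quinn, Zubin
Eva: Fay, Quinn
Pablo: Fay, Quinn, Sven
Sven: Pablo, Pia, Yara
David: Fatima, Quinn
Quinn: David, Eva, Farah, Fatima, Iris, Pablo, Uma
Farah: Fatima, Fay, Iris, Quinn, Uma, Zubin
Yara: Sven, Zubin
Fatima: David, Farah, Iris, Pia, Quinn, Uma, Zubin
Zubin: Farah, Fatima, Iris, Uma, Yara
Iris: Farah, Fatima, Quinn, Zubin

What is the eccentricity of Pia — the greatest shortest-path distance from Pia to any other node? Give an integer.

3

Distances from Pia: David:2, Eva:3, Farah:2, Fatima:1, Fay:3, Iris:2, Pablo:2, Quinn:2, Sven:1, Uma:2, Yara:2, Zubin:2.
The largest is 3 (to Eva and Fay), so the eccentricity of Pia is 3.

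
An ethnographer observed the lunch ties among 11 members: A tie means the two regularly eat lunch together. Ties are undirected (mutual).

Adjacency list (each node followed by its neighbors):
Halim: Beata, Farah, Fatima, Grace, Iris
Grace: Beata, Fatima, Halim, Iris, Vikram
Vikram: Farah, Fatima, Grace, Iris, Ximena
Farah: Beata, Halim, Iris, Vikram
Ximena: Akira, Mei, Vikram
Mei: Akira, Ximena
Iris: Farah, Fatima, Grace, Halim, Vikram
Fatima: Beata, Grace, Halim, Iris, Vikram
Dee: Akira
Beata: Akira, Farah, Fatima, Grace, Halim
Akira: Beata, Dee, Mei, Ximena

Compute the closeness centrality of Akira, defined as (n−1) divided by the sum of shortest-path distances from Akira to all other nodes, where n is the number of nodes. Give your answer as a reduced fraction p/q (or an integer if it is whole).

10/17

Distances from Akira: Beata:1, Dee:1, Farah:2, Fatima:2, Grace:2, Halim:2, Iris:3, Mei:1, Vikram:2, Ximena:1. Sum = 17.
n = 11, so closeness = 10/17.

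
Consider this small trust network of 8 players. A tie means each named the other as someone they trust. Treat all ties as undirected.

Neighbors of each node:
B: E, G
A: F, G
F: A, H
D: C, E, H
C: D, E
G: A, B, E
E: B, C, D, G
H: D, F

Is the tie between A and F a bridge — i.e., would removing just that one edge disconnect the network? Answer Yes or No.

No

Even without that edge, A still reaches F via A – G – E – D – H – F, so the network stays connected. Not a bridge.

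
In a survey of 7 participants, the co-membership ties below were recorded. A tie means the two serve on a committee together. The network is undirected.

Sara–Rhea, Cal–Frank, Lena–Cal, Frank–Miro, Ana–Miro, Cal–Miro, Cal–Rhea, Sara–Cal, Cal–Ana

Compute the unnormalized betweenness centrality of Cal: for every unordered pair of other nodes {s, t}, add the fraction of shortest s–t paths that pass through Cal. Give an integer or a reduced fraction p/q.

Pairs whose geodesics pass through Cal — Frank–Sara: 1; Frank–Ana: 1/2; Frank–Rhea: 1; Frank–Lena: 1; Sara–Ana: 1; Sara–Miro: 1; Sara–Lena: 1; Ana–Rhea: 1; Ana–Lena: 1; Rhea–Miro: 1; Rhea–Lena: 1; Miro–Lena: 1.
All other pairs contribute 0.
Summing the contributions gives betweenness(Cal) = 23/2.

23/2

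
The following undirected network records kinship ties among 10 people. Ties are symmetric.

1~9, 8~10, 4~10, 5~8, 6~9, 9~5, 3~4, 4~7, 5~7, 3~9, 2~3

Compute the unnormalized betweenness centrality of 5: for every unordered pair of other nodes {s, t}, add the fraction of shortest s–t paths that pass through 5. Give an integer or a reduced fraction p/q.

Pairs whose geodesics pass through 5 — 10–1: 1/2; 10–6: 1/2; 10–9: 1/2; 1–8: 1; 1–7: 1; 6–8: 1; 6–7: 1; 8–7: 1; 8–3: 1/2; 8–2: 1/2; 8–9: 1; 7–9: 1.
All other pairs contribute 0.
Summing the contributions gives betweenness(5) = 19/2.

19/2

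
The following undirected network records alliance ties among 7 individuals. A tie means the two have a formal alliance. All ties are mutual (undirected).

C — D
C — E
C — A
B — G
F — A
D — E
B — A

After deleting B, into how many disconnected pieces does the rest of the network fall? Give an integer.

Without B, the remaining ties split the others into: {A, C, D, E, F}; {G}.
That's 2 separate components.

2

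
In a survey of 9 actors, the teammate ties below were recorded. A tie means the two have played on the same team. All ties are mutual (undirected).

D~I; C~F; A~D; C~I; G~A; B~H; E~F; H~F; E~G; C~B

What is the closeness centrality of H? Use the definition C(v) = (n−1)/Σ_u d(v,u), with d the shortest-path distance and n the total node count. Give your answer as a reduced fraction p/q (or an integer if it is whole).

2/5

Distances from H: A:4, B:1, C:2, D:4, E:2, F:1, G:3, I:3. Sum = 20.
n = 9, so closeness = 8/20 = 2/5.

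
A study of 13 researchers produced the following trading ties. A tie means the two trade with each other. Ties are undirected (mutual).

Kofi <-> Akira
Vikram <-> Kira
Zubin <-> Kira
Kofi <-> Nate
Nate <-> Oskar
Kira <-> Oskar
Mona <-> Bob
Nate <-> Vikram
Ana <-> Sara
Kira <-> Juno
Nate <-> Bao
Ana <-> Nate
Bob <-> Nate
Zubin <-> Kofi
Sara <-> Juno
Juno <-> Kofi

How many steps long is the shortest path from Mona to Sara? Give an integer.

One shortest route is Mona – Bob – Nate – Ana – Sara, which uses 4 edges, and at distance 3 from Mona we only reach {Ana, Bao, Kofi, Oskar, Vikram}, which does not include Sara. So d(Mona,Sara) = 4.

4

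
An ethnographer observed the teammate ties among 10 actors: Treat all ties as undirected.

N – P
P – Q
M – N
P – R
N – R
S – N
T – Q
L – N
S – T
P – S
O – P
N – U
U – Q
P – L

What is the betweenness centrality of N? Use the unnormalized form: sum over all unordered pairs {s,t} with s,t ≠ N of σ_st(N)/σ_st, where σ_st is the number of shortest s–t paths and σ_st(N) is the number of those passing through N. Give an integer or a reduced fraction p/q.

Pairs whose geodesics pass through N — Q–M: 2/2; U–M: 1; U–S: 1; U–O: 1/2; U–R: 1; U–P: 1/2; U–L: 1; M–S: 1; M–O: 1; M–T: 1; M–R: 1; M–P: 1; M–L: 1; S–R: 1/2 … (+4 more pairs).
All other pairs contribute 0.
Summing the contributions gives betweenness(N) = 85/6.

85/6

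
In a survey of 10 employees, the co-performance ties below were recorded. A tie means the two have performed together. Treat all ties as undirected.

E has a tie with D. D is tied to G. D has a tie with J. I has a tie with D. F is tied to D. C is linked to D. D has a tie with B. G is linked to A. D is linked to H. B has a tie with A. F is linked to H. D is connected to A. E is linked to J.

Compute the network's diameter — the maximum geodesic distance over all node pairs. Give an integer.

Eccentricity of each node (its greatest distance to any other): A:2, B:2, C:2, D:1, E:2, F:2, G:2, H:2, I:2, J:2.
The maximum eccentricity is 2, realized for instance by the pair F–A via F – D – A. So the diameter is 2.

2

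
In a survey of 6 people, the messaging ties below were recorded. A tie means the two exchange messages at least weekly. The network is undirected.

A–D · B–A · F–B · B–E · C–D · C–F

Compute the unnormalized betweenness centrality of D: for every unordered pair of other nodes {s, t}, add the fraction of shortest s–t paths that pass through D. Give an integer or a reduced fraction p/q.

1

Pairs whose geodesics pass through D — A–C: 1.
All other pairs contribute 0.
Summing the contributions gives betweenness(D) = 1.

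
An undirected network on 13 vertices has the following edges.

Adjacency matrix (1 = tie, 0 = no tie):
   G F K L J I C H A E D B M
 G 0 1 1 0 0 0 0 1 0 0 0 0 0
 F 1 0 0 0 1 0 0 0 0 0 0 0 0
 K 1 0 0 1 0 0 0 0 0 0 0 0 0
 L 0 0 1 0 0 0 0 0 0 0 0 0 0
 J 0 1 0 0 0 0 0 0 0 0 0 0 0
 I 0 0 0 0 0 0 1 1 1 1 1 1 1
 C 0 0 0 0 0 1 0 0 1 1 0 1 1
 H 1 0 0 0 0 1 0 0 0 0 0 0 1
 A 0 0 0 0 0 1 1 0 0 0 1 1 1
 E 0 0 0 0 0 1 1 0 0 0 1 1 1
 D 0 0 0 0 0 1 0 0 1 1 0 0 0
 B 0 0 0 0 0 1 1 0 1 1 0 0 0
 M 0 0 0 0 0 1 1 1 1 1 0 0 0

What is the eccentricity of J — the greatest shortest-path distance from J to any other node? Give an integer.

Distances from J: A:5, B:5, C:5, D:5, E:5, F:1, G:2, H:3, I:4, K:3, L:4, M:4.
The largest is 5 (to C, A, E, D, and B), so the eccentricity of J is 5.

5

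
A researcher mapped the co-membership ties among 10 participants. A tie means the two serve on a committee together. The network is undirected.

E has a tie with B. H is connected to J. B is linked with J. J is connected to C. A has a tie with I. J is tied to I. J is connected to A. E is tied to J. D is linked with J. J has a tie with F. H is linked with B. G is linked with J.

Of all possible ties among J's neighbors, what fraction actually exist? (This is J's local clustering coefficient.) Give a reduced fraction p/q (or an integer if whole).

1/12

J's neighbors: A, B, C, D, E, F, G, H, and I (k = 9).
Possible neighbor pairs: C(9,2) = 36. Edges among them: A–I, B–E, B–H → e = 3.
Clustering(J) = 3/36 = 1/12.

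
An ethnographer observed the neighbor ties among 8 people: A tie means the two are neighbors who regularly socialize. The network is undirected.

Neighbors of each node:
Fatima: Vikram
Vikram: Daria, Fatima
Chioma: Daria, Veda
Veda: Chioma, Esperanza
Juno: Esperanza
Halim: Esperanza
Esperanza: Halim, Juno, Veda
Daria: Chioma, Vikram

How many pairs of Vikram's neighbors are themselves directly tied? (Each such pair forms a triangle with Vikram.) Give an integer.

0

Vikram's neighbors are Daria and Fatima, but none of them are tied to each other, so no triangle contains Vikram.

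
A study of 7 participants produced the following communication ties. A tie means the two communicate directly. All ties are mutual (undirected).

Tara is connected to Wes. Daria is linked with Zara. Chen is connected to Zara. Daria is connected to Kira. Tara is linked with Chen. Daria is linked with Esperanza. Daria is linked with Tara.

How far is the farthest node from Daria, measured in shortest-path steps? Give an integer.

Distances from Daria: Chen:2, Esperanza:1, Kira:1, Tara:1, Wes:2, Zara:1.
The largest is 2 (to Chen and Wes), so the eccentricity of Daria is 2.

2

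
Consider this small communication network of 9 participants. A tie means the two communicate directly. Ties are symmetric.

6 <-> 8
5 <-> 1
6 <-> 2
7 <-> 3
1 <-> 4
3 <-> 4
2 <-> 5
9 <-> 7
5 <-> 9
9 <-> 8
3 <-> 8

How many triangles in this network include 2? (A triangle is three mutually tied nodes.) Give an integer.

0

2's neighbors are 5 and 6, but none of them are tied to each other, so no triangle contains 2.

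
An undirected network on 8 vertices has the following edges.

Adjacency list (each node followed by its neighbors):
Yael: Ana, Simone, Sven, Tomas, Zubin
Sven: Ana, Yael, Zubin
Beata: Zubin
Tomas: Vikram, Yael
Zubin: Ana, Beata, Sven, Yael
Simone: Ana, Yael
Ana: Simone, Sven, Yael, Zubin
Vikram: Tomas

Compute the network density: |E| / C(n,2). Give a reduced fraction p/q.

11/28

There are 11 edges and 8 nodes, so the maximum possible is C(8,2) = 28.
Density = 11/28.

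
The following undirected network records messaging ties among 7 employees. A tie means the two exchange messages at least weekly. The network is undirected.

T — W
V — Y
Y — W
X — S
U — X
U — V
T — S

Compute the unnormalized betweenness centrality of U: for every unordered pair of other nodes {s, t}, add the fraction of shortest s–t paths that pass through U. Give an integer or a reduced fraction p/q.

Pairs whose geodesics pass through U — Y–X: 1; S–V: 1; X–V: 1.
All other pairs contribute 0.
Summing the contributions gives betweenness(U) = 3.

3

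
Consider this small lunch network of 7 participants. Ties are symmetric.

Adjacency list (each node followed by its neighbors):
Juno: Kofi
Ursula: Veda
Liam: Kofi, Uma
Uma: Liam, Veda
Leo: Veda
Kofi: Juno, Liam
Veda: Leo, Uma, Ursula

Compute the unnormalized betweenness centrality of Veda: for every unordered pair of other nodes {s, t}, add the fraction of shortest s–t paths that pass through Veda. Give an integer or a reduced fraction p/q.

Pairs whose geodesics pass through Veda — Liam–Ursula: 1; Liam–Leo: 1; Kofi–Ursula: 1; Kofi–Leo: 1; Uma–Ursula: 1; Uma–Leo: 1; Juno–Ursula: 1; Juno–Leo: 1; Ursula–Leo: 1.
All other pairs contribute 0.
Summing the contributions gives betweenness(Veda) = 9.

9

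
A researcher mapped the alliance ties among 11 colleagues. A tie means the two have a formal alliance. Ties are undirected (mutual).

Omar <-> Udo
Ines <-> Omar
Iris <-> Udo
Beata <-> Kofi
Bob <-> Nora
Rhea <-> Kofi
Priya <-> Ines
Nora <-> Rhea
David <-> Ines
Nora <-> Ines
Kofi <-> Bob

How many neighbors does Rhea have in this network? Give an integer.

Rhea is directly tied to Kofi and Nora. That is 2 neighbors, so the degree of Rhea is 2.

2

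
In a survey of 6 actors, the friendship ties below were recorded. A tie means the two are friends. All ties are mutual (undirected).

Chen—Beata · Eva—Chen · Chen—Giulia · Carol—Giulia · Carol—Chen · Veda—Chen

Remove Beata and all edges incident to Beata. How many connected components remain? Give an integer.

1

Beata's neighbors (Chen) remain reachable from one another through other ties, so the rest of the network stays in one piece.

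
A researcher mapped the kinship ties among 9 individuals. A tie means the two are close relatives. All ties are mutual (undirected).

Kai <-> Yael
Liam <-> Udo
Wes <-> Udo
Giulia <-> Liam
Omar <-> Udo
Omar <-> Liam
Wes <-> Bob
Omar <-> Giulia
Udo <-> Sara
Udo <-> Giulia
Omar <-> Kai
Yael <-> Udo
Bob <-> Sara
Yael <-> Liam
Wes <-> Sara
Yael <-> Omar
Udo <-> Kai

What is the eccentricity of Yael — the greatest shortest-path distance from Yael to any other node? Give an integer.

Distances from Yael: Bob:3, Giulia:2, Kai:1, Liam:1, Omar:1, Sara:2, Udo:1, Wes:2.
The largest is 3 (to Bob), so the eccentricity of Yael is 3.

3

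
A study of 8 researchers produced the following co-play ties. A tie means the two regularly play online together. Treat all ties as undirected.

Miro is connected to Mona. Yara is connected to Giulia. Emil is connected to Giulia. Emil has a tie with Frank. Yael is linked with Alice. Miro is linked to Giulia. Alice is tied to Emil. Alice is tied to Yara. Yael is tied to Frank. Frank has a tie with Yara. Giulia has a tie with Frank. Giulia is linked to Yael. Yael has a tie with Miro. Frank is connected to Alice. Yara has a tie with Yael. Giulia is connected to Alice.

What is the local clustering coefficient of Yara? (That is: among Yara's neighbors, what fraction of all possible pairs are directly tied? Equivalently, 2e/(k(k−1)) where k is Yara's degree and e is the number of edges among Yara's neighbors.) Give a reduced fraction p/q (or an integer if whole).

1

Yara's neighbors: Alice, Frank, Giulia, and Yael (k = 4).
Possible neighbor pairs: C(4,2) = 6. Edges among them: Alice–Frank, Alice–Giulia, Alice–Yael, Frank–Giulia, Frank–Yael, Giulia–Yael → e = 6.
Clustering(Yara) = 6/6 = 1.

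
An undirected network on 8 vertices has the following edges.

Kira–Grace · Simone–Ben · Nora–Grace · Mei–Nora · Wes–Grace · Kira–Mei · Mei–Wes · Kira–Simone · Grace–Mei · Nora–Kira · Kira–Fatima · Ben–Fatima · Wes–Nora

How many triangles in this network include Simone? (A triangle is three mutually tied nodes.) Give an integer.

0

Simone's neighbors are Ben and Kira, but none of them are tied to each other, so no triangle contains Simone.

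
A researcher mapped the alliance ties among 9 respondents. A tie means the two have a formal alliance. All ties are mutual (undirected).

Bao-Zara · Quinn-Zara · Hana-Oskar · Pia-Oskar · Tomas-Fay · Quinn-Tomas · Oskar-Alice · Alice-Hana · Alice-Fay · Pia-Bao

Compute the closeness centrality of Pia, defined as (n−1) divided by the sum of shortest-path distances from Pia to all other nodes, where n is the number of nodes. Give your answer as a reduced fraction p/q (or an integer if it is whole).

Distances from Pia: Alice:2, Bao:1, Fay:3, Hana:2, Oskar:1, Quinn:3, Tomas:4, Zara:2. Sum = 18.
n = 9, so closeness = 8/18 = 4/9.

4/9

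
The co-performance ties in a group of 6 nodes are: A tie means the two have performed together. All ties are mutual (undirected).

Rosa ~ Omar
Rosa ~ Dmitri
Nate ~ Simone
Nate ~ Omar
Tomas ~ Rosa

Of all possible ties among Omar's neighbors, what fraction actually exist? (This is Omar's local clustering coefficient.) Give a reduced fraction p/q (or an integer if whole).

Omar's neighbors: Nate and Rosa (k = 2).
Possible neighbor pairs: C(2,2) = 1. Edges among them: none → e = 0.
Clustering(Omar) = 0/1.

0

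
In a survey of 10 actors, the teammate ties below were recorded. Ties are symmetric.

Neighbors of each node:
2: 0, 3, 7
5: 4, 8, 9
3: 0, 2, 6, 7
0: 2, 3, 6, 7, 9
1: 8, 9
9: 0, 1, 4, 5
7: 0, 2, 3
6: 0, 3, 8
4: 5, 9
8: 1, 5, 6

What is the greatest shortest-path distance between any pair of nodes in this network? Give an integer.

3

Eccentricity of each node (its greatest distance to any other): 0:2, 1:3, 2:3, 3:3, 4:3, 5:3, 6:3, 7:3, 8:3, 9:2.
The maximum eccentricity is 3, realized for instance by the pair 6–4 via 6 – 0 – 9 – 4. So the diameter is 3.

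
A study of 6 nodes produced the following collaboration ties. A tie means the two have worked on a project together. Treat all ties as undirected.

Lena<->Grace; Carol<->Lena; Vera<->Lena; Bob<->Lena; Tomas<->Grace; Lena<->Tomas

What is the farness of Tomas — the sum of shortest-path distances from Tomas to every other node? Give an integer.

8

Distances from Tomas: Bob:2, Carol:2, Grace:1, Lena:1, Vera:2.
Sum = 2 + 2 + 1 + 1 + 2 = 8.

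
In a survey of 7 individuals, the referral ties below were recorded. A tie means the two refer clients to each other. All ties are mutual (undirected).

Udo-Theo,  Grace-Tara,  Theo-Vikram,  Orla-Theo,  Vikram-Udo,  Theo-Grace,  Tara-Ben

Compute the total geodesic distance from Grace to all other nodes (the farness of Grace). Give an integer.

10

Distances from Grace: Ben:2, Orla:2, Tara:1, Theo:1, Udo:2, Vikram:2.
Sum = 2 + 2 + 1 + 1 + 2 + 2 = 10.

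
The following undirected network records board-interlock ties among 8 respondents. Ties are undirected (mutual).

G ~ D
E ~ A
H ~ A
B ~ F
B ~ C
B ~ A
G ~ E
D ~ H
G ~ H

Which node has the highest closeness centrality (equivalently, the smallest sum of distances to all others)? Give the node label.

A

Farness (sum of distances to all others) for each node — A:11, B:13, C:19, D:17, E:14, F:19, G:16, H:13.
The smallest farness is 11, for A, so A has the highest closeness.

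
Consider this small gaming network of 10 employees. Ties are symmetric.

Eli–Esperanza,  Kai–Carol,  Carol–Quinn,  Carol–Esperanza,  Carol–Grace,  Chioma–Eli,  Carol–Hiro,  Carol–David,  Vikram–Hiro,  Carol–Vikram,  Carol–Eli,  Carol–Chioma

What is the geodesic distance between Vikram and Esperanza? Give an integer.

2

One shortest route is Vikram – Carol – Esperanza, which uses 2 edges, and Vikram and Esperanza are not directly tied, so nothing shorter exists. So d(Vikram,Esperanza) = 2.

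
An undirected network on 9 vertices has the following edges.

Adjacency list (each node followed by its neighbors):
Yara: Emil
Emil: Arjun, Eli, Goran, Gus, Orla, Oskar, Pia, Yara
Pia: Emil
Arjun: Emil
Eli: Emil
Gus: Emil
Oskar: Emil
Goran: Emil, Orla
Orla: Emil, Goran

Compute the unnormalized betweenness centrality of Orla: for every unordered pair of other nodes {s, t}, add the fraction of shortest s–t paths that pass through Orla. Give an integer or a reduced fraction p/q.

No shortest path between any pair of other nodes passes through Orla.
Summing the contributions gives betweenness(Orla) = 0.

0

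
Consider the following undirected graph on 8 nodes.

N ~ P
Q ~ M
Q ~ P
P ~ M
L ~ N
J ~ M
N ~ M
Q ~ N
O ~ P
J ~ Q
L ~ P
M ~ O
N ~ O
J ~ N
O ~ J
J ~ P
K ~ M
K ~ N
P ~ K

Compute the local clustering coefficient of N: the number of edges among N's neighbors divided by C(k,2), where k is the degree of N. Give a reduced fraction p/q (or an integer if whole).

4/7

N's neighbors: J, K, L, M, O, P, and Q (k = 7).
Possible neighbor pairs: C(7,2) = 21. Edges among them: J–M, J–O, J–P, J–Q, K–M, K–P, L–P, M–O, M–P, M–Q, O–P, P–Q → e = 12.
Clustering(N) = 12/21 = 4/7.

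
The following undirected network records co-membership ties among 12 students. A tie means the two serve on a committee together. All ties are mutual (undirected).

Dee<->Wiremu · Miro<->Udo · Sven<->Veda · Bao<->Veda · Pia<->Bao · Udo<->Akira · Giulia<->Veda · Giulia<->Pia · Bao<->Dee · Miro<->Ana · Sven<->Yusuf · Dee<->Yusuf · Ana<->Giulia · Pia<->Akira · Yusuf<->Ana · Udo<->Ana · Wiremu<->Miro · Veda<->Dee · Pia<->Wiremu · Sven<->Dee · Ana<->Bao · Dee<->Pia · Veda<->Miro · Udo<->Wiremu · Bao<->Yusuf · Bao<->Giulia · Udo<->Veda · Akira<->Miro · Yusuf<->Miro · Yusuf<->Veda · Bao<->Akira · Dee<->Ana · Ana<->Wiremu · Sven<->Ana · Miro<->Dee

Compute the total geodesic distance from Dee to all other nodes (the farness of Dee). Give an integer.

Distances from Dee: Akira:2, Ana:1, Bao:1, Giulia:2, Miro:1, Pia:1, Sven:1, Udo:2, Veda:1, Wiremu:1, Yusuf:1.
Sum = 2 + 1 + 1 + 2 + 1 + 1 + 1 + 2 + 1 + 1 + 1 = 14.

14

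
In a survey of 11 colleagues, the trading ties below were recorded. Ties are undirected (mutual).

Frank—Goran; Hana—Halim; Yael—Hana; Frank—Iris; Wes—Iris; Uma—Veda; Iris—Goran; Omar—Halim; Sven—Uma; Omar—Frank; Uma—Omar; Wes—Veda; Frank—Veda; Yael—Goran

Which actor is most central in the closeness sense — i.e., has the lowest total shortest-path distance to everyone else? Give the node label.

Frank

Farness (sum of distances to all others) for each node — Frank:18, Goran:21, Halim:24, Hana:27, Iris:22, Omar:19, Sven:31, Uma:22, Veda:21, Wes:25, Yael:26.
The smallest farness is 18, for Frank, so Frank has the highest closeness.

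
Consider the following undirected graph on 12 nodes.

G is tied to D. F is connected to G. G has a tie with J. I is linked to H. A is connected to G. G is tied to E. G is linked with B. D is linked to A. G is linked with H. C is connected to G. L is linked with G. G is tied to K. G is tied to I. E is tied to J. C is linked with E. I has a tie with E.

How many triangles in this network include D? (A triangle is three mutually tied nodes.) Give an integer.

D's neighbors: A and G.
Neighbor pairs that are themselves tied: D–A–G. Each forms one triangle with D, for 1 in total.

1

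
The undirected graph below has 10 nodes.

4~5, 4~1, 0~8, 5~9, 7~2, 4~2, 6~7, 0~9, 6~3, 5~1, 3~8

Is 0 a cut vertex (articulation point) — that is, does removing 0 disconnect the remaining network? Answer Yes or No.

No

Even without 0, every remaining node can still reach every other (the residual graph is connected), so 0 is not a cut vertex.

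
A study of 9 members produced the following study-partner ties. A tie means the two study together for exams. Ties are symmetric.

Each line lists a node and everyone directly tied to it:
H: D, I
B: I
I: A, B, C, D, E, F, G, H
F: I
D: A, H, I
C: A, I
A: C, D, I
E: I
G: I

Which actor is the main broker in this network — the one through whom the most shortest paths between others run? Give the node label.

I

Unnormalized betweenness of each node: A:1/2, B:0, C:0, D:1/2, E:0, F:0, G:0, H:0, I:24.
I has the largest value, 24, making it the main broker — the node through which the most shortest paths run.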